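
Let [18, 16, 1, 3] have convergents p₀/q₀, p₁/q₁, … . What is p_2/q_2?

307/17

Using pₖ = aₖpₖ₋₁ + pₖ₋₂, qₖ = aₖqₖ₋₁ + qₖ₋₂ (with p₋₁=1, p₋₂=0, q₋₁=0, q₋₂=1):
  k=0: a=18, p=18, q=1
  k=1: a=16, p=289, q=16
  k=2: a=1, p=307, q=17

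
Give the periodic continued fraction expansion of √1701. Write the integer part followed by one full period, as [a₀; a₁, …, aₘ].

[41; 4, 8, 1, 10, 1, 8, 4, 82]

a₀ = ⌊√1701⌋ = 41.
With m₀=0, d₀=1 and mₖ₊₁ = dₖaₖ − mₖ, dₖ₊₁ = (n − mₖ₊₁²)/dₖ, aₖ₊₁ = ⌊(a₀+mₖ₊₁)/dₖ₊₁⌋:
  k=1: m=41, d=20, a=4
  k=2: m=39, d=9, a=8
  k=3: m=33, d=68, a=1
  k=4: m=35, d=7, a=10
  k=5: m=35, d=68, a=1
  k=6: m=33, d=9, a=8
  k=7: m=39, d=20, a=4
  k=8: m=41, d=1, a=82
d=1 and a=2a₀=82 at k=8, so the next step gives (m, d) = (41, 20) again — its k=1 value — and the period has length 8.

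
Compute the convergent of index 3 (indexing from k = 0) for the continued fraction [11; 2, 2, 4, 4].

Using pₖ = aₖpₖ₋₁ + pₖ₋₂, qₖ = aₖqₖ₋₁ + qₖ₋₂ (with p₋₁=1, p₋₂=0, q₋₁=0, q₋₂=1):
  k=0: a=11, p=11, q=1
  k=1: a=2, p=23, q=2
  k=2: a=2, p=57, q=5
  k=3: a=4, p=251, q=22

251/22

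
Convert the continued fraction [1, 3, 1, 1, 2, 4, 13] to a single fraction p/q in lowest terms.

Using pₖ = aₖpₖ₋₁ + pₖ₋₂ and qₖ = aₖqₖ₋₁ + qₖ₋₂:
  k=0: a=1, p=1, q=1
  k=1: a=3, p=4, q=3
  k=2: a=1, p=5, q=4
  k=3: a=1, p=9, q=7
  k=4: a=2, p=23, q=18
  k=5: a=4, p=101, q=79
  k=6: a=13, p=1336, q=1045

1336/1045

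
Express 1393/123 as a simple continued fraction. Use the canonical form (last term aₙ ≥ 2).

[11; 3, 13, 3]

1393 = 11*123 + 40
123 = 3*40 + 3
40 = 13*3 + 1
3 = 3*1 + 0  (stop)
So 1393/123 = [11; 3, 13, 3].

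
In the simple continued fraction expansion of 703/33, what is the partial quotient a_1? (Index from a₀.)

3

703 = 21·33 + 10   →  a_0 = 21
33 = 3·10 + 3   →  a_1 = 3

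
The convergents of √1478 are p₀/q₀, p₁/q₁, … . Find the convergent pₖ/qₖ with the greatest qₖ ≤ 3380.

119717/3114

√1478 = [38; 2, 4, 38, 4, 2, 76, …] (period length 6).
Convergents:
  p_0/q_0 = 38/1
  p_1/q_1 = 77/2
  p_2/q_2 = 346/9
  p_3/q_3 = 13225/344
  p_4/q_4 = 53246/1385
  p_5/q_5 = 119717/3114
  p_6/q_6 = 9151738/238049
q_5 = 3114 ≤ 3380 < 238049 = q_6, so the answer is 119717/3114.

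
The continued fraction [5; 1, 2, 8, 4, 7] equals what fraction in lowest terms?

4237/746

Using pₖ = aₖpₖ₋₁ + pₖ₋₂ and qₖ = aₖqₖ₋₁ + qₖ₋₂:
  k=0: a=5, p=5, q=1
  k=1: a=1, p=6, q=1
  k=2: a=2, p=17, q=3
  k=3: a=8, p=142, q=25
  k=4: a=4, p=585, q=103
  k=5: a=7, p=4237, q=746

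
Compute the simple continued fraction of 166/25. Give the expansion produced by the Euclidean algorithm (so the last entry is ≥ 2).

[6; 1, 1, 1, 3, 2]

166 = 6·25 + 16
25 = 1·16 + 9
16 = 1·9 + 7
9 = 1·7 + 2
7 = 3·2 + 1
2 = 2·1 + 0  (stop)
So 166/25 = [6; 1, 1, 1, 3, 2].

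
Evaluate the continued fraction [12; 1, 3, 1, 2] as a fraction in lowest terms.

Fold from the inside: start with 2/1.
  1 + 1/2 = 3/2
  3 + 2/3 = 11/3
  1 + 3/11 = 14/11
  12 + 11/14 = 179/14

179/14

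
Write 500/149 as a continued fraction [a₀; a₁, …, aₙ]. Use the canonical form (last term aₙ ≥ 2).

500 = 3*149 + 53
149 = 2*53 + 43
53 = 1*43 + 10
43 = 4*10 + 3
10 = 3*3 + 1
3 = 3*1 + 0  (stop)
So 500/149 = [3; 2, 1, 4, 3, 3].

[3; 2, 1, 4, 3, 3]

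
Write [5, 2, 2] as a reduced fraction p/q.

27/5

Using pₖ = aₖpₖ₋₁ + pₖ₋₂ and qₖ = aₖqₖ₋₁ + qₖ₋₂:
  k=0: a=5, p=5, q=1
  k=1: a=2, p=11, q=2
  k=2: a=2, p=27, q=5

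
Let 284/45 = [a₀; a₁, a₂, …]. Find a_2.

4

284 = 6·45 + 14   →  a_0 = 6
45 = 3·14 + 3   →  a_1 = 3
14 = 4·3 + 2   →  a_2 = 4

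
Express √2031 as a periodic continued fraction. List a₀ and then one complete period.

a₀ = ⌊√2031⌋ = 45.
With m₀=0, d₀=1 and mₖ₊₁ = dₖaₖ − mₖ, dₖ₊₁ = (n − mₖ₊₁²)/dₖ, aₖ₊₁ = ⌊(a₀+mₖ₊₁)/dₖ₊₁⌋:
  k=1: m=45, d=6, a=15
  k=2: m=45, d=1, a=90
d=1 and a=2a₀=90 at k=2, so the next step gives (m, d) = (45, 6) again — its k=1 value — and the period has length 2.

[45; 15, 90]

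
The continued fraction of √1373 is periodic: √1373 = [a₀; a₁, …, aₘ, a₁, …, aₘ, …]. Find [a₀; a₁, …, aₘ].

a₀ = ⌊√1373⌋ = 37.
With m₀=0, d₀=1 and mₖ₊₁ = dₖaₖ − mₖ, dₖ₊₁ = (n − mₖ₊₁²)/dₖ, aₖ₊₁ = ⌊(a₀+mₖ₊₁)/dₖ₊₁⌋:
  k=1: m=37, d=4, a=18
  k=2: m=35, d=37, a=1
  k=3: m=2, d=37, a=1
  k=4: m=35, d=4, a=18
  k=5: m=37, d=1, a=74
d=1 and a=2a₀=74 at k=5, so the next step gives (m, d) = (37, 4) again — its k=1 value — and the period has length 5.

[37; 18, 1, 1, 18, 74]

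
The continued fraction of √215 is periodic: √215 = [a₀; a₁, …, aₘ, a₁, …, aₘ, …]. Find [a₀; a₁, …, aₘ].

a₀ = ⌊√215⌋ = 14.
With m₀=0, d₀=1 and mₖ₊₁ = dₖaₖ − mₖ, dₖ₊₁ = (n − mₖ₊₁²)/dₖ, aₖ₊₁ = ⌊(a₀+mₖ₊₁)/dₖ₊₁⌋:
  k=1: m=14, d=19, a=1
  k=2: m=5, d=10, a=1
  k=3: m=5, d=19, a=1
  k=4: m=14, d=1, a=28
d=1 and a=2a₀=28 at k=4, so the next step gives (m, d) = (14, 19) again — its k=1 value — and the period has length 4.

[14; 1, 1, 1, 28]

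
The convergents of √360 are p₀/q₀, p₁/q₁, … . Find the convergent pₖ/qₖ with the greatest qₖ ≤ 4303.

27379/1443

√360 = [18; 1, 36, …] (period length 2).
Convergents:
  p_0/q_0 = 18/1
  p_1/q_1 = 19/1
  p_2/q_2 = 702/37
  p_3/q_3 = 721/38
  p_4/q_4 = 26658/1405
  p_5/q_5 = 27379/1443
  p_6/q_6 = 1012302/53353
q_5 = 1443 ≤ 4303 < 53353 = q_6, so the answer is 27379/1443.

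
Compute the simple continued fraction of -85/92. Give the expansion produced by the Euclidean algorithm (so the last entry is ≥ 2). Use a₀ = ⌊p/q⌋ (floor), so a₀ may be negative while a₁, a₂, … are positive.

-85 = -1×92 + 7
92 = 13×7 + 1
7 = 7×1 + 0  (stop)
So -85/92 = [-1; 13, 7].

[-1; 13, 7]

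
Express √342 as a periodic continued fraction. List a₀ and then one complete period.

a₀ = ⌊√342⌋ = 18.
With m₀=0, d₀=1 and mₖ₊₁ = dₖaₖ − mₖ, dₖ₊₁ = (n − mₖ₊₁²)/dₖ, aₖ₊₁ = ⌊(a₀+mₖ₊₁)/dₖ₊₁⌋:
  k=1: m=18, d=18, a=2
  k=2: m=18, d=1, a=36
d=1 and a=2a₀=36 at k=2, so the next step gives (m, d) = (18, 18) again — its k=1 value — and the period has length 2.

[18; 2, 36]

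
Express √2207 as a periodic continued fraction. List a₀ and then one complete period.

a₀ = ⌊√2207⌋ = 46.
With m₀=0, d₀=1 and mₖ₊₁ = dₖaₖ − mₖ, dₖ₊₁ = (n − mₖ₊₁²)/dₖ, aₖ₊₁ = ⌊(a₀+mₖ₊₁)/dₖ₊₁⌋:
  k=1: m=46, d=91, a=1
  k=2: m=45, d=2, a=45
  k=3: m=45, d=91, a=1
  k=4: m=46, d=1, a=92
d=1 and a=2a₀=92 at k=4, so the next step gives (m, d) = (46, 91) again — its k=1 value — and the period has length 4.

[46; 1, 45, 1, 92]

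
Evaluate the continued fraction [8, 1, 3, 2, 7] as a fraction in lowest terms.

588/67

Fold from the inside: start with 7/1.
  2 + 1/7 = 15/7
  3 + 7/15 = 52/15
  1 + 15/52 = 67/52
  8 + 52/67 = 588/67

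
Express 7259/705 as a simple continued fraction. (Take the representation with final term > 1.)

7259 = 10*705 + 209
705 = 3*209 + 78
209 = 2*78 + 53
78 = 1*53 + 25
53 = 2*25 + 3
25 = 8*3 + 1
3 = 3*1 + 0  (stop)
So 7259/705 = [10; 3, 2, 1, 2, 8, 3].

[10; 3, 2, 1, 2, 8, 3]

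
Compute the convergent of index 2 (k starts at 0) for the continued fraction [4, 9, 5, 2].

189/46

Using pₖ = aₖpₖ₋₁ + pₖ₋₂, qₖ = aₖqₖ₋₁ + qₖ₋₂ (with p₋₁=1, p₋₂=0, q₋₁=0, q₋₂=1):
  k=0: a=4, p=4, q=1
  k=1: a=9, p=37, q=9
  k=2: a=5, p=189, q=46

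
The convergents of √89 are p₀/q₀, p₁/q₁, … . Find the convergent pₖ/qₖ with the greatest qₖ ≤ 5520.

√89 = [9; 2, 3, 3, 2, 18, …] (period length 5).
Convergents:
  p_0/q_0 = 9/1
  p_1/q_1 = 19/2
  p_2/q_2 = 66/7
  p_3/q_3 = 217/23
  p_4/q_4 = 500/53
  p_5/q_5 = 9217/977
  p_6/q_6 = 18934/2007
  p_7/q_7 = 66019/6998
q_6 = 2007 ≤ 5520 < 6998 = q_7, so the answer is 18934/2007.

18934/2007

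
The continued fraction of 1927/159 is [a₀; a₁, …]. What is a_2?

1927 = 12·159 + 19   →  a_0 = 12
159 = 8·19 + 7   →  a_1 = 8
19 = 2·7 + 5   →  a_2 = 2

2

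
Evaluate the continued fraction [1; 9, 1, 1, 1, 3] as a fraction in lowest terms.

Fold from the inside: start with 3/1.
  1 + 1/3 = 4/3
  1 + 3/4 = 7/4
  1 + 4/7 = 11/7
  9 + 7/11 = 106/11
  1 + 11/106 = 117/106

117/106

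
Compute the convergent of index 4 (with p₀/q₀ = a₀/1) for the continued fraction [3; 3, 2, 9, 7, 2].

1542/469

Using pₖ = aₖpₖ₋₁ + pₖ₋₂, qₖ = aₖqₖ₋₁ + qₖ₋₂ (with p₋₁=1, p₋₂=0, q₋₁=0, q₋₂=1):
  k=0: a=3, p=3, q=1
  k=1: a=3, p=10, q=3
  k=2: a=2, p=23, q=7
  k=3: a=9, p=217, q=66
  k=4: a=7, p=1542, q=469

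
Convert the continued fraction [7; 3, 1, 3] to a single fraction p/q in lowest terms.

Fold from the inside: start with 3/1.
  1 + 1/3 = 4/3
  3 + 3/4 = 15/4
  7 + 4/15 = 109/15

109/15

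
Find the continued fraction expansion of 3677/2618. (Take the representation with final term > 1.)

[1; 2, 2, 8, 2, 9, 3]

3677 = 1×2618 + 1059
2618 = 2×1059 + 500
1059 = 2×500 + 59
500 = 8×59 + 28
59 = 2×28 + 3
28 = 9×3 + 1
3 = 3×1 + 0  (stop)
So 3677/2618 = [1; 2, 2, 8, 2, 9, 3].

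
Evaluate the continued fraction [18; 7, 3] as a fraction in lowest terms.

Using pₖ = aₖpₖ₋₁ + pₖ₋₂ and qₖ = aₖqₖ₋₁ + qₖ₋₂:
  k=0: a=18, p=18, q=1
  k=1: a=7, p=127, q=7
  k=2: a=3, p=399, q=22

399/22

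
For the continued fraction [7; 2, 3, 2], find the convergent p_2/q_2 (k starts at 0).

52/7

Using pₖ = aₖpₖ₋₁ + pₖ₋₂, qₖ = aₖqₖ₋₁ + qₖ₋₂ (with p₋₁=1, p₋₂=0, q₋₁=0, q₋₂=1):
  k=0: a=7, p=7, q=1
  k=1: a=2, p=15, q=2
  k=2: a=3, p=52, q=7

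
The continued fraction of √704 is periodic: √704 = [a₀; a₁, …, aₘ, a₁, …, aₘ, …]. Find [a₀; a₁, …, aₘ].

[26; 1, 1, 7, 13, 7, 1, 1, 52]

a₀ = ⌊√704⌋ = 26.
With m₀=0, d₀=1 and mₖ₊₁ = dₖaₖ − mₖ, dₖ₊₁ = (n − mₖ₊₁²)/dₖ, aₖ₊₁ = ⌊(a₀+mₖ₊₁)/dₖ₊₁⌋:
  k=1: m=26, d=28, a=1
  k=2: m=2, d=25, a=1
  k=3: m=23, d=7, a=7
  k=4: m=26, d=4, a=13
  k=5: m=26, d=7, a=7
  k=6: m=23, d=25, a=1
  k=7: m=2, d=28, a=1
  k=8: m=26, d=1, a=52
d=1 and a=2a₀=52 at k=8, so the next step gives (m, d) = (26, 28) again — its k=1 value — and the period has length 8.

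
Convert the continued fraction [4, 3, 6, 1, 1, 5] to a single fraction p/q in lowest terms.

980/227

Fold from the inside: start with 5/1.
  1 + 1/5 = 6/5
  1 + 5/6 = 11/6
  6 + 6/11 = 72/11
  3 + 11/72 = 227/72
  4 + 72/227 = 980/227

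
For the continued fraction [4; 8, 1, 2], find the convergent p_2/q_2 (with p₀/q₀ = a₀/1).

37/9

Using pₖ = aₖpₖ₋₁ + pₖ₋₂, qₖ = aₖqₖ₋₁ + qₖ₋₂ (with p₋₁=1, p₋₂=0, q₋₁=0, q₋₂=1):
  k=0: a=4, p=4, q=1
  k=1: a=8, p=33, q=8
  k=2: a=1, p=37, q=9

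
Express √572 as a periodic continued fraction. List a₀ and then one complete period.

[23; 1, 10, 1, 46]

a₀ = ⌊√572⌋ = 23.
With m₀=0, d₀=1 and mₖ₊₁ = dₖaₖ − mₖ, dₖ₊₁ = (n − mₖ₊₁²)/dₖ, aₖ₊₁ = ⌊(a₀+mₖ₊₁)/dₖ₊₁⌋:
  k=1: m=23, d=43, a=1
  k=2: m=20, d=4, a=10
  k=3: m=20, d=43, a=1
  k=4: m=23, d=1, a=46
d=1 and a=2a₀=46 at k=4, so the next step gives (m, d) = (23, 43) again — its k=1 value — and the period has length 4.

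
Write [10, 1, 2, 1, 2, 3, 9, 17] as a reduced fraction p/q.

63144/5885

Using pₖ = aₖpₖ₋₁ + pₖ₋₂ and qₖ = aₖqₖ₋₁ + qₖ₋₂:
  k=0: a=10, p=10, q=1
  k=1: a=1, p=11, q=1
  k=2: a=2, p=32, q=3
  k=3: a=1, p=43, q=4
  k=4: a=2, p=118, q=11
  k=5: a=3, p=397, q=37
  k=6: a=9, p=3691, q=344
  k=7: a=17, p=63144, q=5885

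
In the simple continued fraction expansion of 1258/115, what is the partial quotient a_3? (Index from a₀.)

2

1258 = 10·115 + 108   →  a_0 = 10
115 = 1·108 + 7   →  a_1 = 1
108 = 15·7 + 3   →  a_2 = 15
7 = 2·3 + 1   →  a_3 = 2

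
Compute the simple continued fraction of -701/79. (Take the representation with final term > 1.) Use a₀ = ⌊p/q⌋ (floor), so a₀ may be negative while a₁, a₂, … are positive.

-701 = -9*79 + 10
79 = 7*10 + 9
10 = 1*9 + 1
9 = 9*1 + 0  (stop)
So -701/79 = [-9; 7, 1, 9].

[-9; 7, 1, 9]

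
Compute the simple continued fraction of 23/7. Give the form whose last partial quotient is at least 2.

[3; 3, 2]

23 = 3·7 + 2
7 = 3·2 + 1
2 = 2·1 + 0  (stop)
So 23/7 = [3; 3, 2].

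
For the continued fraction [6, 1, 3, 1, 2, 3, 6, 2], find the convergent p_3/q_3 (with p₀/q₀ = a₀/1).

34/5

Using pₖ = aₖpₖ₋₁ + pₖ₋₂, qₖ = aₖqₖ₋₁ + qₖ₋₂ (with p₋₁=1, p₋₂=0, q₋₁=0, q₋₂=1):
  k=0: a=6, p=6, q=1
  k=1: a=1, p=7, q=1
  k=2: a=3, p=27, q=4
  k=3: a=1, p=34, q=5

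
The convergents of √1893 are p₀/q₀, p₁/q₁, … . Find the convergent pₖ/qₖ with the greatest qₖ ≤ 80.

√1893 = [43; 1, 1, 28, 1, 1, 86, …] (period length 6).
Convergents:
  p_0/q_0 = 43/1
  p_1/q_1 = 44/1
  p_2/q_2 = 87/2
  p_3/q_3 = 2480/57
  p_4/q_4 = 2567/59
  p_5/q_5 = 5047/116
q_4 = 59 ≤ 80 < 116 = q_5, so the answer is 2567/59.

2567/59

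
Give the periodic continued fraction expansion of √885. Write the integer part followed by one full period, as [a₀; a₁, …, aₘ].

a₀ = ⌊√885⌋ = 29.
With m₀=0, d₀=1 and mₖ₊₁ = dₖaₖ − mₖ, dₖ₊₁ = (n − mₖ₊₁²)/dₖ, aₖ₊₁ = ⌊(a₀+mₖ₊₁)/dₖ₊₁⌋:
  k=1: m=29, d=44, a=1
  k=2: m=15, d=15, a=2
  k=3: m=15, d=44, a=1
  k=4: m=29, d=1, a=58
d=1 and a=2a₀=58 at k=4, so the next step gives (m, d) = (29, 44) again — its k=1 value — and the period has length 4.

[29; 1, 2, 1, 58]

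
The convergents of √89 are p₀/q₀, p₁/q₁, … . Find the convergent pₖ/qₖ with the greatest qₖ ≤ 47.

√89 = [9; 2, 3, 3, 2, 18, …] (period length 5).
Convergents:
  p_0/q_0 = 9/1
  p_1/q_1 = 19/2
  p_2/q_2 = 66/7
  p_3/q_3 = 217/23
  p_4/q_4 = 500/53
q_3 = 23 ≤ 47 < 53 = q_4, so the answer is 217/23.

217/23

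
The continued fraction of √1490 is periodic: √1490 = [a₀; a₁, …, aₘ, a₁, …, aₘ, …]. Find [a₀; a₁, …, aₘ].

[38; 1, 1, 1, 1, 76]

a₀ = ⌊√1490⌋ = 38.
With m₀=0, d₀=1 and mₖ₊₁ = dₖaₖ − mₖ, dₖ₊₁ = (n − mₖ₊₁²)/dₖ, aₖ₊₁ = ⌊(a₀+mₖ₊₁)/dₖ₊₁⌋:
  k=1: m=38, d=46, a=1
  k=2: m=8, d=31, a=1
  k=3: m=23, d=31, a=1
  k=4: m=8, d=46, a=1
  k=5: m=38, d=1, a=76
d=1 and a=2a₀=76 at k=5, so the next step gives (m, d) = (38, 46) again — its k=1 value — and the period has length 5.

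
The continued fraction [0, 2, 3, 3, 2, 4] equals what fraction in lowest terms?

Using pₖ = aₖpₖ₋₁ + pₖ₋₂ and qₖ = aₖqₖ₋₁ + qₖ₋₂:
  k=0: a=0, p=0, q=1
  k=1: a=2, p=1, q=2
  k=2: a=3, p=3, q=7
  k=3: a=3, p=10, q=23
  k=4: a=2, p=23, q=53
  k=5: a=4, p=102, q=235

102/235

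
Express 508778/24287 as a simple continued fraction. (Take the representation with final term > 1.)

[20; 1, 18, 2, 4, 17, 8]

508778 = 20*24287 + 23038
24287 = 1*23038 + 1249
23038 = 18*1249 + 556
1249 = 2*556 + 137
556 = 4*137 + 8
137 = 17*8 + 1
8 = 8*1 + 0  (stop)
So 508778/24287 = [20; 1, 18, 2, 4, 17, 8].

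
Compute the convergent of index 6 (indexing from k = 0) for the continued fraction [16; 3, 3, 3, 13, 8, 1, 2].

Using pₖ = aₖpₖ₋₁ + pₖ₋₂, qₖ = aₖqₖ₋₁ + qₖ₋₂ (with p₋₁=1, p₋₂=0, q₋₁=0, q₋₂=1):
  k=0: a=16, p=16, q=1
  k=1: a=3, p=49, q=3
  k=2: a=3, p=163, q=10
  k=3: a=3, p=538, q=33
  k=4: a=13, p=7157, q=439
  k=5: a=8, p=57794, q=3545
  k=6: a=1, p=64951, q=3984

64951/3984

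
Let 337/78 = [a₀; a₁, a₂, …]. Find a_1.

3

337 = 4·78 + 25   →  a_0 = 4
78 = 3·25 + 3   →  a_1 = 3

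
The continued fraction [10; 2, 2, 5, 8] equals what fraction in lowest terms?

2300/221

Using pₖ = aₖpₖ₋₁ + pₖ₋₂ and qₖ = aₖqₖ₋₁ + qₖ₋₂:
  k=0: a=10, p=10, q=1
  k=1: a=2, p=21, q=2
  k=2: a=2, p=52, q=5
  k=3: a=5, p=281, q=27
  k=4: a=8, p=2300, q=221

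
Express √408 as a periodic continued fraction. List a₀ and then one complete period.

[20; 5, 40]

a₀ = ⌊√408⌋ = 20.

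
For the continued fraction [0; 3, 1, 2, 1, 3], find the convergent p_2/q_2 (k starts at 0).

Using pₖ = aₖpₖ₋₁ + pₖ₋₂, qₖ = aₖqₖ₋₁ + qₖ₋₂ (with p₋₁=1, p₋₂=0, q₋₁=0, q₋₂=1):
  k=0: a=0, p=0, q=1
  k=1: a=3, p=1, q=3
  k=2: a=1, p=1, q=4

1/4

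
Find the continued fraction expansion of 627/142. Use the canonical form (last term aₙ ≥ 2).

[4; 2, 2, 2, 5, 2]

627 = 4*142 + 59
142 = 2*59 + 24
59 = 2*24 + 11
24 = 2*11 + 2
11 = 5*2 + 1
2 = 2*1 + 0  (stop)
So 627/142 = [4; 2, 2, 2, 5, 2].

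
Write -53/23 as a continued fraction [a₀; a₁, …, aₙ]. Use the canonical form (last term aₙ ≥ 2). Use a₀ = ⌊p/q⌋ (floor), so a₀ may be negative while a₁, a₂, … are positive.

-53 = -3×23 + 16
23 = 1×16 + 7
16 = 2×7 + 2
7 = 3×2 + 1
2 = 2×1 + 0  (stop)
So -53/23 = [-3; 1, 2, 3, 2].

[-3; 1, 2, 3, 2]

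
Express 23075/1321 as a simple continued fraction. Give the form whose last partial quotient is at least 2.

23075 = 17*1321 + 618
1321 = 2*618 + 85
618 = 7*85 + 23
85 = 3*23 + 16
23 = 1*16 + 7
16 = 2*7 + 2
7 = 3*2 + 1
2 = 2*1 + 0  (stop)
So 23075/1321 = [17; 2, 7, 3, 1, 2, 3, 2].

[17; 2, 7, 3, 1, 2, 3, 2]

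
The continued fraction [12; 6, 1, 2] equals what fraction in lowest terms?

243/20

Using pₖ = aₖpₖ₋₁ + pₖ₋₂ and qₖ = aₖqₖ₋₁ + qₖ₋₂:
  k=0: a=12, p=12, q=1
  k=1: a=6, p=73, q=6
  k=2: a=1, p=85, q=7
  k=3: a=2, p=243, q=20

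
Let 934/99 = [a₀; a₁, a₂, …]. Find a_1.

934 = 9·99 + 43   →  a_0 = 9
99 = 2·43 + 13   →  a_1 = 2

2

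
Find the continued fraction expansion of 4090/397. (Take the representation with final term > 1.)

4090 = 10*397 + 120
397 = 3*120 + 37
120 = 3*37 + 9
37 = 4*9 + 1
9 = 9*1 + 0  (stop)
So 4090/397 = [10; 3, 3, 4, 9].

[10; 3, 3, 4, 9]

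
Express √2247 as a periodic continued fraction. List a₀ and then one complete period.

[47; 2, 2, 15, 2, 2, 94]

a₀ = ⌊√2247⌋ = 47.
With m₀=0, d₀=1 and mₖ₊₁ = dₖaₖ − mₖ, dₖ₊₁ = (n − mₖ₊₁²)/dₖ, aₖ₊₁ = ⌊(a₀+mₖ₊₁)/dₖ₊₁⌋:
  k=1: m=47, d=38, a=2
  k=2: m=29, d=37, a=2
  k=3: m=45, d=6, a=15
  k=4: m=45, d=37, a=2
  k=5: m=29, d=38, a=2
  k=6: m=47, d=1, a=94
d=1 and a=2a₀=94 at k=6, so the next step gives (m, d) = (47, 38) again — its k=1 value — and the period has length 6.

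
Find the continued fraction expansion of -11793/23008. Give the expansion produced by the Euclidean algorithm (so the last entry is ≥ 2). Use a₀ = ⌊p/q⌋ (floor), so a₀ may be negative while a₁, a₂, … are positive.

[-1; 2, 19, 2, 2, 12, 2, 4]

-11793 = -1*23008 + 11215
23008 = 2*11215 + 578
11215 = 19*578 + 233
578 = 2*233 + 112
233 = 2*112 + 9
112 = 12*9 + 4
9 = 2*4 + 1
4 = 4*1 + 0  (stop)
So -11793/23008 = [-1; 2, 19, 2, 2, 12, 2, 4].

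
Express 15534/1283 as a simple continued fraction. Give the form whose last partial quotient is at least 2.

15534 = 12*1283 + 138
1283 = 9*138 + 41
138 = 3*41 + 15
41 = 2*15 + 11
15 = 1*11 + 4
11 = 2*4 + 3
4 = 1*3 + 1
3 = 3*1 + 0  (stop)
So 15534/1283 = [12; 9, 3, 2, 1, 2, 1, 3].

[12; 9, 3, 2, 1, 2, 1, 3]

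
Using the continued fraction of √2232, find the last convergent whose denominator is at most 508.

√2232 = [47; 4, 10, 4, 94, …] (period length 4).
Convergents:
  p_0/q_0 = 47/1
  p_1/q_1 = 189/4
  p_2/q_2 = 1937/41
  p_3/q_3 = 7937/168
  p_4/q_4 = 748015/15833
q_3 = 168 ≤ 508 < 15833 = q_4, so the answer is 7937/168.

7937/168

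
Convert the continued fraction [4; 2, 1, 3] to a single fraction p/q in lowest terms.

48/11

Using pₖ = aₖpₖ₋₁ + pₖ₋₂ and qₖ = aₖqₖ₋₁ + qₖ₋₂:
  k=0: a=4, p=4, q=1
  k=1: a=2, p=9, q=2
  k=2: a=1, p=13, q=3
  k=3: a=3, p=48, q=11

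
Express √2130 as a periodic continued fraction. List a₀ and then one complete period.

a₀ = ⌊√2130⌋ = 46.

[46; 6, 1, 1, 2, 1, 1, 6, 92]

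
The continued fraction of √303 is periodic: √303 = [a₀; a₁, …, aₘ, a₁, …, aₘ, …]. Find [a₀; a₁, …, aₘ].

[17; 2, 2, 5, 2, 2, 34]

a₀ = ⌊√303⌋ = 17.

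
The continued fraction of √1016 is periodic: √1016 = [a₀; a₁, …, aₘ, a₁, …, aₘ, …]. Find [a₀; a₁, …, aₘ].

a₀ = ⌊√1016⌋ = 31.
With m₀=0, d₀=1 and mₖ₊₁ = dₖaₖ − mₖ, dₖ₊₁ = (n − mₖ₊₁²)/dₖ, aₖ₊₁ = ⌊(a₀+mₖ₊₁)/dₖ₊₁⌋:
  k=1: m=31, d=55, a=1
  k=2: m=24, d=8, a=6
  k=3: m=24, d=55, a=1
  k=4: m=31, d=1, a=62
d=1 and a=2a₀=62 at k=4, so the next step gives (m, d) = (31, 55) again — its k=1 value — and the period has length 4.

[31; 1, 6, 1, 62]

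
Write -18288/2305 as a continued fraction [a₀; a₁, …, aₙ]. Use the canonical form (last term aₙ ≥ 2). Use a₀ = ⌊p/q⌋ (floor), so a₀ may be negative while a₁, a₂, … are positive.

[-8; 15, 6, 12, 2]

-18288 = -8*2305 + 152
2305 = 15*152 + 25
152 = 6*25 + 2
25 = 12*2 + 1
2 = 2*1 + 0  (stop)
So -18288/2305 = [-8; 15, 6, 12, 2].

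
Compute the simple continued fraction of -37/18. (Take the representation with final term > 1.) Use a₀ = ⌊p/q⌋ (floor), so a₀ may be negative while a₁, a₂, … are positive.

-37 = -3·18 + 17
18 = 1·17 + 1
17 = 17·1 + 0  (stop)
So -37/18 = [-3; 1, 17].

[-3; 1, 17]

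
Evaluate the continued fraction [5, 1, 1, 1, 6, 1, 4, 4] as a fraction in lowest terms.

Using pₖ = aₖpₖ₋₁ + pₖ₋₂ and qₖ = aₖqₖ₋₁ + qₖ₋₂:
  k=0: a=5, p=5, q=1
  k=1: a=1, p=6, q=1
  k=2: a=1, p=11, q=2
  k=3: a=1, p=17, q=3
  k=4: a=6, p=113, q=20
  k=5: a=1, p=130, q=23
  k=6: a=4, p=633, q=112
  k=7: a=4, p=2662, q=471

2662/471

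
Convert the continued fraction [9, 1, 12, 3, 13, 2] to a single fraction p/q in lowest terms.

Using pₖ = aₖpₖ₋₁ + pₖ₋₂ and qₖ = aₖqₖ₋₁ + qₖ₋₂:
  k=0: a=9, p=9, q=1
  k=1: a=1, p=10, q=1
  k=2: a=12, p=129, q=13
  k=3: a=3, p=397, q=40
  k=4: a=13, p=5290, q=533
  k=5: a=2, p=10977, q=1106

10977/1106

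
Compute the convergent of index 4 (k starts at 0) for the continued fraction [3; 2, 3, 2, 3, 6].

189/55

Using pₖ = aₖpₖ₋₁ + pₖ₋₂, qₖ = aₖqₖ₋₁ + qₖ₋₂ (with p₋₁=1, p₋₂=0, q₋₁=0, q₋₂=1):
  k=0: a=3, p=3, q=1
  k=1: a=2, p=7, q=2
  k=2: a=3, p=24, q=7
  k=3: a=2, p=55, q=16
  k=4: a=3, p=189, q=55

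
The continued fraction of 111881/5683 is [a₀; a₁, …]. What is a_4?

111881 = 19·5683 + 3904   →  a_0 = 19
5683 = 1·3904 + 1779   →  a_1 = 1
3904 = 2·1779 + 346   →  a_2 = 2
1779 = 5·346 + 49   →  a_3 = 5
346 = 7·49 + 3   →  a_4 = 7

7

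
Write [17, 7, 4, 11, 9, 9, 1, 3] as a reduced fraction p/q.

2002768/116861

Fold from the inside: start with 3/1.
  1 + 1/3 = 4/3
  9 + 3/4 = 39/4
  9 + 4/39 = 355/39
  11 + 39/355 = 3944/355
  4 + 355/3944 = 16131/3944
  7 + 3944/16131 = 116861/16131
  17 + 16131/116861 = 2002768/116861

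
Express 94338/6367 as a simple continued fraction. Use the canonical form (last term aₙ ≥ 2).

94338 = 14·6367 + 5200
6367 = 1·5200 + 1167
5200 = 4·1167 + 532
1167 = 2·532 + 103
532 = 5·103 + 17
103 = 6·17 + 1
17 = 17·1 + 0  (stop)
So 94338/6367 = [14; 1, 4, 2, 5, 6, 17].

[14; 1, 4, 2, 5, 6, 17]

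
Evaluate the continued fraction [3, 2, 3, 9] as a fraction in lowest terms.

Using pₖ = aₖpₖ₋₁ + pₖ₋₂ and qₖ = aₖqₖ₋₁ + qₖ₋₂:
  k=0: a=3, p=3, q=1
  k=1: a=2, p=7, q=2
  k=2: a=3, p=24, q=7
  k=3: a=9, p=223, q=65

223/65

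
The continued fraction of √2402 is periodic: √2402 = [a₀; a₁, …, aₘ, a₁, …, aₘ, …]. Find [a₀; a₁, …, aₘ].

a₀ = ⌊√2402⌋ = 49.
With m₀=0, d₀=1 and mₖ₊₁ = dₖaₖ − mₖ, dₖ₊₁ = (n − mₖ₊₁²)/dₖ, aₖ₊₁ = ⌊(a₀+mₖ₊₁)/dₖ₊₁⌋:
  k=1: m=49, d=1, a=98
d=1 and a=2a₀=98 at k=1, so the next step gives (m, d) = (49, 1) again — its k=1 value — and the period has length 1.

[49; 98]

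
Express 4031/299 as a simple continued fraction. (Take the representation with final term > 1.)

[13; 2, 13, 11]

4031 = 13·299 + 144
299 = 2·144 + 11
144 = 13·11 + 1
11 = 11·1 + 0  (stop)
So 4031/299 = [13; 2, 13, 11].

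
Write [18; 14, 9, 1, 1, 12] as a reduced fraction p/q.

60664/3357

Fold from the inside: start with 12/1.
  1 + 1/12 = 13/12
  1 + 12/13 = 25/13
  9 + 13/25 = 238/25
  14 + 25/238 = 3357/238
  18 + 238/3357 = 60664/3357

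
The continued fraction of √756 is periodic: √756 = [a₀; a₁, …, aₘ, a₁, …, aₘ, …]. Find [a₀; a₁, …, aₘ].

[27; 2, 54]

a₀ = ⌊√756⌋ = 27.
With m₀=0, d₀=1 and mₖ₊₁ = dₖaₖ − mₖ, dₖ₊₁ = (n − mₖ₊₁²)/dₖ, aₖ₊₁ = ⌊(a₀+mₖ₊₁)/dₖ₊₁⌋:
  k=1: m=27, d=27, a=2
  k=2: m=27, d=1, a=54
d=1 and a=2a₀=54 at k=2, so the next step gives (m, d) = (27, 27) again — its k=1 value — and the period has length 2.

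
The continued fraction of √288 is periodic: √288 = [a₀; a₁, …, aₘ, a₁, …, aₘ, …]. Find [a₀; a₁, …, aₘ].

a₀ = ⌊√288⌋ = 16.
With m₀=0, d₀=1 and mₖ₊₁ = dₖaₖ − mₖ, dₖ₊₁ = (n − mₖ₊₁²)/dₖ, aₖ₊₁ = ⌊(a₀+mₖ₊₁)/dₖ₊₁⌋:
  k=1: m=16, d=32, a=1
  k=2: m=16, d=1, a=32
d=1 and a=2a₀=32 at k=2, so the next step gives (m, d) = (16, 32) again — its k=1 value — and the period has length 2.

[16; 1, 32]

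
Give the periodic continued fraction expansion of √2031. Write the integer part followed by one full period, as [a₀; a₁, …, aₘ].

a₀ = ⌊√2031⌋ = 45.
With m₀=0, d₀=1 and mₖ₊₁ = dₖaₖ − mₖ, dₖ₊₁ = (n − mₖ₊₁²)/dₖ, aₖ₊₁ = ⌊(a₀+mₖ₊₁)/dₖ₊₁⌋:
  k=1: m=45, d=6, a=15
  k=2: m=45, d=1, a=90
d=1 and a=2a₀=90 at k=2, so the next step gives (m, d) = (45, 6) again — its k=1 value — and the period has length 2.

[45; 15, 90]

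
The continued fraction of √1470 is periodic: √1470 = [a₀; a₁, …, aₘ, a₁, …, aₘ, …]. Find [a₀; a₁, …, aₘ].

a₀ = ⌊√1470⌋ = 38.
With m₀=0, d₀=1 and mₖ₊₁ = dₖaₖ − mₖ, dₖ₊₁ = (n − mₖ₊₁²)/dₖ, aₖ₊₁ = ⌊(a₀+mₖ₊₁)/dₖ₊₁⌋:
  k=1: m=38, d=26, a=2
  k=2: m=14, d=49, a=1
  k=3: m=35, d=5, a=14
  k=4: m=35, d=49, a=1
  k=5: m=14, d=26, a=2
  k=6: m=38, d=1, a=76
d=1 and a=2a₀=76 at k=6, so the next step gives (m, d) = (38, 26) again — its k=1 value — and the period has length 6.

[38; 2, 1, 14, 1, 2, 76]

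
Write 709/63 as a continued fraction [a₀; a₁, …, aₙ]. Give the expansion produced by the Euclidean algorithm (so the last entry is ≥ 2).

709 = 11·63 + 16
63 = 3·16 + 15
16 = 1·15 + 1
15 = 15·1 + 0  (stop)
So 709/63 = [11; 3, 1, 15].

[11; 3, 1, 15]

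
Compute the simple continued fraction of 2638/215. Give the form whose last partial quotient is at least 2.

[12; 3, 1, 2, 2, 2, 3]

2638 = 12×215 + 58
215 = 3×58 + 41
58 = 1×41 + 17
41 = 2×17 + 7
17 = 2×7 + 3
7 = 2×3 + 1
3 = 3×1 + 0  (stop)
So 2638/215 = [12; 3, 1, 2, 2, 2, 3].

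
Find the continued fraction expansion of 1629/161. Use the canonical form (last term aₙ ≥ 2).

1629 = 10×161 + 19
161 = 8×19 + 9
19 = 2×9 + 1
9 = 9×1 + 0  (stop)
So 1629/161 = [10; 8, 2, 9].

[10; 8, 2, 9]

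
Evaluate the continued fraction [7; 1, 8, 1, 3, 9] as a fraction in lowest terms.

2851/361

Using pₖ = aₖpₖ₋₁ + pₖ₋₂ and qₖ = aₖqₖ₋₁ + qₖ₋₂:
  k=0: a=7, p=7, q=1
  k=1: a=1, p=8, q=1
  k=2: a=8, p=71, q=9
  k=3: a=1, p=79, q=10
  k=4: a=3, p=308, q=39
  k=5: a=9, p=2851, q=361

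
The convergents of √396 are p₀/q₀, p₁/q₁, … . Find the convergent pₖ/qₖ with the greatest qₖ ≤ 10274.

√396 = [19; 1, 8, 1, 38, …] (period length 4).
Convergents:
  p_0/q_0 = 19/1
  p_1/q_1 = 20/1
  p_2/q_2 = 179/9
  p_3/q_3 = 199/10
  p_4/q_4 = 7741/389
  p_5/q_5 = 7940/399
  p_6/q_6 = 71261/3581
  p_7/q_7 = 79201/3980
  p_8/q_8 = 3080899/154821
q_7 = 3980 ≤ 10274 < 154821 = q_8, so the answer is 79201/3980.

79201/3980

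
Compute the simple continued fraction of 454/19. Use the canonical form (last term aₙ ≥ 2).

454 = 23×19 + 17
19 = 1×17 + 2
17 = 8×2 + 1
2 = 2×1 + 0  (stop)
So 454/19 = [23; 1, 8, 2].

[23; 1, 8, 2]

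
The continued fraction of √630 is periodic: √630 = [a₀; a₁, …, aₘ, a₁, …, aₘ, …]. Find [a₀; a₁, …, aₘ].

[25; 10, 50]

a₀ = ⌊√630⌋ = 25.
With m₀=0, d₀=1 and mₖ₊₁ = dₖaₖ − mₖ, dₖ₊₁ = (n − mₖ₊₁²)/dₖ, aₖ₊₁ = ⌊(a₀+mₖ₊₁)/dₖ₊₁⌋:
  k=1: m=25, d=5, a=10
  k=2: m=25, d=1, a=50
d=1 and a=2a₀=50 at k=2, so the next step gives (m, d) = (25, 5) again — its k=1 value — and the period has length 2.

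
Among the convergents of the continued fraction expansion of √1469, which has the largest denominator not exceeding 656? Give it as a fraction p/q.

13223/345

√1469 = [38; 3, 18, 1, 4, 1, 18, 3, 76, …] (period length 8).
Convergents:
  p_0/q_0 = 38/1
  p_1/q_1 = 115/3
  p_2/q_2 = 2108/55
  p_3/q_3 = 2223/58
  p_4/q_4 = 11000/287
  p_5/q_5 = 13223/345
  p_6/q_6 = 249014/6497
q_5 = 345 ≤ 656 < 6497 = q_6, so the answer is 13223/345.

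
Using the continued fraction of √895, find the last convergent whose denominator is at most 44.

√895 = [29; 1, 10, 1, 58, …] (period length 4).
Convergents:
  p_0/q_0 = 29/1
  p_1/q_1 = 30/1
  p_2/q_2 = 329/11
  p_3/q_3 = 359/12
  p_4/q_4 = 21151/707
q_3 = 12 ≤ 44 < 707 = q_4, so the answer is 359/12.

359/12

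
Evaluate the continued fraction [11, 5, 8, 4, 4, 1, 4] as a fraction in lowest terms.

47703/4261

Fold from the inside: start with 4/1.
  1 + 1/4 = 5/4
  4 + 4/5 = 24/5
  4 + 5/24 = 101/24
  8 + 24/101 = 832/101
  5 + 101/832 = 4261/832
  11 + 832/4261 = 47703/4261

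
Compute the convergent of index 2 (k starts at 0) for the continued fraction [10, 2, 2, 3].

52/5

Using pₖ = aₖpₖ₋₁ + pₖ₋₂, qₖ = aₖqₖ₋₁ + qₖ₋₂ (with p₋₁=1, p₋₂=0, q₋₁=0, q₋₂=1):
  k=0: a=10, p=10, q=1
  k=1: a=2, p=21, q=2
  k=2: a=2, p=52, q=5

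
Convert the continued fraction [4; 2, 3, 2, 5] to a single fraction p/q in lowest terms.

Fold from the inside: start with 5/1.
  2 + 1/5 = 11/5
  3 + 5/11 = 38/11
  2 + 11/38 = 87/38
  4 + 38/87 = 386/87

386/87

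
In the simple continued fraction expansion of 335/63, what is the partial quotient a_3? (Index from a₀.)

1

335 = 5·63 + 20   →  a_0 = 5
63 = 3·20 + 3   →  a_1 = 3
20 = 6·3 + 2   →  a_2 = 6
3 = 1·2 + 1   →  a_3 = 1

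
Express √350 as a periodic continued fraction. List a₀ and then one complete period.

a₀ = ⌊√350⌋ = 18.
With m₀=0, d₀=1 and mₖ₊₁ = dₖaₖ − mₖ, dₖ₊₁ = (n − mₖ₊₁²)/dₖ, aₖ₊₁ = ⌊(a₀+mₖ₊₁)/dₖ₊₁⌋:
  k=1: m=18, d=26, a=1
  k=2: m=8, d=11, a=2
  k=3: m=14, d=14, a=2
  k=4: m=14, d=11, a=2
  k=5: m=8, d=26, a=1
  k=6: m=18, d=1, a=36
d=1 and a=2a₀=36 at k=6, so the next step gives (m, d) = (18, 26) again — its k=1 value — and the period has length 6.

[18; 1, 2, 2, 2, 1, 36]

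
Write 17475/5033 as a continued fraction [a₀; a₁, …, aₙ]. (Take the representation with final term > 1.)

17475 = 3×5033 + 2376
5033 = 2×2376 + 281
2376 = 8×281 + 128
281 = 2×128 + 25
128 = 5×25 + 3
25 = 8×3 + 1
3 = 3×1 + 0  (stop)
So 17475/5033 = [3; 2, 8, 2, 5, 8, 3].

[3; 2, 8, 2, 5, 8, 3]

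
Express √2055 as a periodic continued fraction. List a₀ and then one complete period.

a₀ = ⌊√2055⌋ = 45.
With m₀=0, d₀=1 and mₖ₊₁ = dₖaₖ − mₖ, dₖ₊₁ = (n − mₖ₊₁²)/dₖ, aₖ₊₁ = ⌊(a₀+mₖ₊₁)/dₖ₊₁⌋:
  k=1: m=45, d=30, a=3
  k=2: m=45, d=1, a=90
d=1 and a=2a₀=90 at k=2, so the next step gives (m, d) = (45, 30) again — its k=1 value — and the period has length 2.

[45; 3, 90]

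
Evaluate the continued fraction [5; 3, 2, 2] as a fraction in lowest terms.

90/17

Fold from the inside: start with 2/1.
  2 + 1/2 = 5/2
  3 + 2/5 = 17/5
  5 + 5/17 = 90/17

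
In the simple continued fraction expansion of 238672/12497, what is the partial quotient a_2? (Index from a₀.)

238672 = 19·12497 + 1229   →  a_0 = 19
12497 = 10·1229 + 207   →  a_1 = 10
1229 = 5·207 + 194   →  a_2 = 5

5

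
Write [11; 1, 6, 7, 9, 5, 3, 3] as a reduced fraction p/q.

Using pₖ = aₖpₖ₋₁ + pₖ₋₂ and qₖ = aₖqₖ₋₁ + qₖ₋₂:
  k=0: a=11, p=11, q=1
  k=1: a=1, p=12, q=1
  k=2: a=6, p=83, q=7
  k=3: a=7, p=593, q=50
  k=4: a=9, p=5420, q=457
  k=5: a=5, p=27693, q=2335
  k=6: a=3, p=88499, q=7462
  k=7: a=3, p=293190, q=24721

293190/24721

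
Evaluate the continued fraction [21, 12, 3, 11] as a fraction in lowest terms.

Using pₖ = aₖpₖ₋₁ + pₖ₋₂ and qₖ = aₖqₖ₋₁ + qₖ₋₂:
  k=0: a=21, p=21, q=1
  k=1: a=12, p=253, q=12
  k=2: a=3, p=780, q=37
  k=3: a=11, p=8833, q=419

8833/419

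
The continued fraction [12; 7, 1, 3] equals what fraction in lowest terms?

Using pₖ = aₖpₖ₋₁ + pₖ₋₂ and qₖ = aₖqₖ₋₁ + qₖ₋₂:
  k=0: a=12, p=12, q=1
  k=1: a=7, p=85, q=7
  k=2: a=1, p=97, q=8
  k=3: a=3, p=376, q=31

376/31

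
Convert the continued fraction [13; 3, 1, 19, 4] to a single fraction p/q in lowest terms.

4241/320

Using pₖ = aₖpₖ₋₁ + pₖ₋₂ and qₖ = aₖqₖ₋₁ + qₖ₋₂:
  k=0: a=13, p=13, q=1
  k=1: a=3, p=40, q=3
  k=2: a=1, p=53, q=4
  k=3: a=19, p=1047, q=79
  k=4: a=4, p=4241, q=320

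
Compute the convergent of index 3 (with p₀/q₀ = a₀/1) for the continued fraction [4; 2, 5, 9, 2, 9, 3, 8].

Using pₖ = aₖpₖ₋₁ + pₖ₋₂, qₖ = aₖqₖ₋₁ + qₖ₋₂ (with p₋₁=1, p₋₂=0, q₋₁=0, q₋₂=1):
  k=0: a=4, p=4, q=1
  k=1: a=2, p=9, q=2
  k=2: a=5, p=49, q=11
  k=3: a=9, p=450, q=101

450/101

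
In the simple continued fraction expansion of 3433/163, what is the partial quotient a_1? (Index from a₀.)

16

3433 = 21·163 + 10   →  a_0 = 21
163 = 16·10 + 3   →  a_1 = 16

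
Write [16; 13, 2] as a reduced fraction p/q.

Using pₖ = aₖpₖ₋₁ + pₖ₋₂ and qₖ = aₖqₖ₋₁ + qₖ₋₂:
  k=0: a=16, p=16, q=1
  k=1: a=13, p=209, q=13
  k=2: a=2, p=434, q=27

434/27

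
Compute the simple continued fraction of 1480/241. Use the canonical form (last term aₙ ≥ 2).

[6; 7, 11, 3]

1480 = 6×241 + 34
241 = 7×34 + 3
34 = 11×3 + 1
3 = 3×1 + 0  (stop)
So 1480/241 = [6; 7, 11, 3].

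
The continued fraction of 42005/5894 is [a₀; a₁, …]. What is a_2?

1

42005 = 7·5894 + 747   →  a_0 = 7
5894 = 7·747 + 665   →  a_1 = 7
747 = 1·665 + 82   →  a_2 = 1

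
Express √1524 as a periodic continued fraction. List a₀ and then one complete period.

a₀ = ⌊√1524⌋ = 39.
With m₀=0, d₀=1 and mₖ₊₁ = dₖaₖ − mₖ, dₖ₊₁ = (n − mₖ₊₁²)/dₖ, aₖ₊₁ = ⌊(a₀+mₖ₊₁)/dₖ₊₁⌋:
  k=1: m=39, d=3, a=26
  k=2: m=39, d=1, a=78
d=1 and a=2a₀=78 at k=2, so the next step gives (m, d) = (39, 3) again — its k=1 value — and the period has length 2.

[39; 26, 78]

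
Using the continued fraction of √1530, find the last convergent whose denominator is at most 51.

1017/26

√1530 = [39; 8, 1, 2, 8, 2, 1, 8, 78, …] (period length 8).
Convergents:
  p_0/q_0 = 39/1
  p_1/q_1 = 313/8
  p_2/q_2 = 352/9
  p_3/q_3 = 1017/26
  p_4/q_4 = 8488/217
q_3 = 26 ≤ 51 < 217 = q_4, so the answer is 1017/26.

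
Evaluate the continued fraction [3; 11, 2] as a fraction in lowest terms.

71/23

Using pₖ = aₖpₖ₋₁ + pₖ₋₂ and qₖ = aₖqₖ₋₁ + qₖ₋₂:
  k=0: a=3, p=3, q=1
  k=1: a=11, p=34, q=11
  k=2: a=2, p=71, q=23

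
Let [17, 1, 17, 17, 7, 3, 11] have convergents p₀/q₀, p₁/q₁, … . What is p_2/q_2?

323/18

Using pₖ = aₖpₖ₋₁ + pₖ₋₂, qₖ = aₖqₖ₋₁ + qₖ₋₂ (with p₋₁=1, p₋₂=0, q₋₁=0, q₋₂=1):
  k=0: a=17, p=17, q=1
  k=1: a=1, p=18, q=1
  k=2: a=17, p=323, q=18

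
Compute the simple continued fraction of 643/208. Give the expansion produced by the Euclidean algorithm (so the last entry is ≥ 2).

643 = 3·208 + 19
208 = 10·19 + 18
19 = 1·18 + 1
18 = 18·1 + 0  (stop)
So 643/208 = [3; 10, 1, 18].

[3; 10, 1, 18]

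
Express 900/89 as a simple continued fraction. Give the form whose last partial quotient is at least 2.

[10; 8, 1, 9]

900 = 10×89 + 10
89 = 8×10 + 9
10 = 1×9 + 1
9 = 9×1 + 0  (stop)
So 900/89 = [10; 8, 1, 9].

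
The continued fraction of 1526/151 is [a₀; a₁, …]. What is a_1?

1526 = 10·151 + 16   →  a_0 = 10
151 = 9·16 + 7   →  a_1 = 9

9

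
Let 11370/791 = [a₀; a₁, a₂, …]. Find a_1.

11370 = 14·791 + 296   →  a_0 = 14
791 = 2·296 + 199   →  a_1 = 2

2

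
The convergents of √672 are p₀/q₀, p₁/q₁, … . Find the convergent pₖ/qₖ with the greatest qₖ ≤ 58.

337/13

√672 = [25; 1, 11, 1, 50, …] (period length 4).
Convergents:
  p_0/q_0 = 25/1
  p_1/q_1 = 26/1
  p_2/q_2 = 311/12
  p_3/q_3 = 337/13
  p_4/q_4 = 17161/662
q_3 = 13 ≤ 58 < 662 = q_4, so the answer is 337/13.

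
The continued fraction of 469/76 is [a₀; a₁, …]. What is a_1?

5

469 = 6·76 + 13   →  a_0 = 6
76 = 5·13 + 11   →  a_1 = 5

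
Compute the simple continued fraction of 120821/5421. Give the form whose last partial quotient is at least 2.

[22; 3, 2, 10, 2, 11, 3]

120821 = 22·5421 + 1559
5421 = 3·1559 + 744
1559 = 2·744 + 71
744 = 10·71 + 34
71 = 2·34 + 3
34 = 11·3 + 1
3 = 3·1 + 0  (stop)
So 120821/5421 = [22; 3, 2, 10, 2, 11, 3].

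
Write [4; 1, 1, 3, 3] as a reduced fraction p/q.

105/23

Fold from the inside: start with 3/1.
  3 + 1/3 = 10/3
  1 + 3/10 = 13/10
  1 + 10/13 = 23/13
  4 + 13/23 = 105/23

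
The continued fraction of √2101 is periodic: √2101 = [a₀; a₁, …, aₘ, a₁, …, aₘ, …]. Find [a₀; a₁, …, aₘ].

a₀ = ⌊√2101⌋ = 45.
With m₀=0, d₀=1 and mₖ₊₁ = dₖaₖ − mₖ, dₖ₊₁ = (n − mₖ₊₁²)/dₖ, aₖ₊₁ = ⌊(a₀+mₖ₊₁)/dₖ₊₁⌋:
  k=1: m=45, d=76, a=1
  k=2: m=31, d=15, a=5
  k=3: m=44, d=11, a=8
  k=4: m=44, d=15, a=5
  k=5: m=31, d=76, a=1
  k=6: m=45, d=1, a=90
d=1 and a=2a₀=90 at k=6, so the next step gives (m, d) = (45, 76) again — its k=1 value — and the period has length 6.

[45; 1, 5, 8, 5, 1, 90]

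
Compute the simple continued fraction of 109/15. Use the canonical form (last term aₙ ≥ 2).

[7; 3, 1, 3]

109 = 7*15 + 4
15 = 3*4 + 3
4 = 1*3 + 1
3 = 3*1 + 0  (stop)
So 109/15 = [7; 3, 1, 3].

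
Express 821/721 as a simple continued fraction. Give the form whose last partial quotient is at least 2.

821 = 1×721 + 100
721 = 7×100 + 21
100 = 4×21 + 16
21 = 1×16 + 5
16 = 3×5 + 1
5 = 5×1 + 0  (stop)
So 821/721 = [1; 7, 4, 1, 3, 5].

[1; 7, 4, 1, 3, 5]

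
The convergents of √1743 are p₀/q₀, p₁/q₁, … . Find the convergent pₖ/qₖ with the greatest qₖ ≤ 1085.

√1743 = [41; 1, 2, 1, 82, …] (period length 4).
Convergents:
  p_0/q_0 = 41/1
  p_1/q_1 = 42/1
  p_2/q_2 = 125/3
  p_3/q_3 = 167/4
  p_4/q_4 = 13819/331
  p_5/q_5 = 13986/335
  p_6/q_6 = 41791/1001
  p_7/q_7 = 55777/1336
q_6 = 1001 ≤ 1085 < 1336 = q_7, so the answer is 41791/1001.

41791/1001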